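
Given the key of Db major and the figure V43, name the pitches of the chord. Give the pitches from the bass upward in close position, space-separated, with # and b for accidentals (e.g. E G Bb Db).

Eb Gb Ab C

The numeral's case and figure indicate a dominant seventh chord. In Db major its root, the fifth degree, is Ab.
Stacking thirds from Ab gives Ab-C-Eb-Gb.
With the 43 figure the chord is in second inversion; from the bass Eb upward in close position it reads Eb-Gb-Ab-C.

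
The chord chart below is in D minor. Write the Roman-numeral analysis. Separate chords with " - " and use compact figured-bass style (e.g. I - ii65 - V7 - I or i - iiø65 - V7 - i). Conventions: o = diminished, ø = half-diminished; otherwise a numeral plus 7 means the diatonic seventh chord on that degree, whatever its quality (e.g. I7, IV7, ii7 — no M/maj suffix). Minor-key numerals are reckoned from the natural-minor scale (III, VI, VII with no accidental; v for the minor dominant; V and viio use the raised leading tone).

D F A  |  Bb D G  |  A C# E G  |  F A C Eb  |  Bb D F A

D-F-A: minor triad on D = scale degree 1 → i.
Bb-D-G: root G is the subdominant; minor triad there is iv6.
A-C#-E-G: dominant seventh chord on A = scale degree 5 → V7.
F-A-C-Eb: a dominant seventh chord on F, the applied dominant of VI → V7/VI.
Bb-D-F-A has root Bb, degree 6 in D minor, so VI7.

i - iv6 - V7 - V7/VI - VI7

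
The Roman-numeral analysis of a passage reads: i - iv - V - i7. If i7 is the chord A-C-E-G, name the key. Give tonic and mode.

A minor

The chord Am7 is a minor seventh chord rooted on A; its label is i7.
If A is scale degree 1 and the mode makes that degree carry a minor seventh chord, the tonic is A and the mode is minor.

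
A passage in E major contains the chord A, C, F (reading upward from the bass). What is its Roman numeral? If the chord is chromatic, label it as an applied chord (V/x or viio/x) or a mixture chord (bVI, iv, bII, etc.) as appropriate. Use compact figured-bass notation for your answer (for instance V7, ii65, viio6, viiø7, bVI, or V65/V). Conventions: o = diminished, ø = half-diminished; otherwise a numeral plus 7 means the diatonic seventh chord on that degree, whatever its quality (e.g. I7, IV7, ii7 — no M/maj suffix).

bII6

The pitches F-A-C form a major triad rooted on F.
F is the lowered second degree of E major (diatonic 2 would be F#). This is the Neapolitan sixth — a major triad on the lowered second degree, here in its customary first inversion.
With A in the bass the chord is in first inversion, so the figured bass is 6.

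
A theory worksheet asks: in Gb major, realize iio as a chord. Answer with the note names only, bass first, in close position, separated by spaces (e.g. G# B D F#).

iio is the diminished supertonic triad, borrowed from the parallel minor. In Gb major that root is Ab.
So the chord is Ab-Cb-Ebb, a diminished triad.

Ab Cb Ebb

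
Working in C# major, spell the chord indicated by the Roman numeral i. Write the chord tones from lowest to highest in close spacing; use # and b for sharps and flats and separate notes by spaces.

i is the minor tonic, borrowed from the parallel minor. In C# major that root is C#.
So the chord is C#-E-G#, a minor triad.

C# E G#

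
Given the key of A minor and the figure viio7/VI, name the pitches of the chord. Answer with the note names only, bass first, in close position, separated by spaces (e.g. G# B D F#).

E G Bb Db

viio7/VI is a secondary leading-tone chord. The target VI is F in A minor; the applied chord is rooted a semitone below, on E.
Building a fully diminished seventh chord on E gives E-G-Bb-Db.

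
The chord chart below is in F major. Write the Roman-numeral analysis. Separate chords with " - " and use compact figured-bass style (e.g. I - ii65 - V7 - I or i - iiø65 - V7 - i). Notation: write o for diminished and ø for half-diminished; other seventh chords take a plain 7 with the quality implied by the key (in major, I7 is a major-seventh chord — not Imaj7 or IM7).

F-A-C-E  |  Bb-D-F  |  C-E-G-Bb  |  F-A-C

F-A-C-E: major seventh chord on F = scale degree 1 → I7.
Bb-D-F: root Bb is the subdominant; major triad there is IV.
C-E-G-Bb: root C is the dominant; dominant seventh chord there is V7.
F-A-C: major triad on F = scale degree 1 → I.

I7 - IV - V7 - I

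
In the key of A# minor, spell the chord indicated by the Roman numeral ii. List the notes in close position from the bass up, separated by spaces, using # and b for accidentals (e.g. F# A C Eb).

ii is the minor supertonic, borrowed from the parallel major (the Dorian ii). In A# minor that root is B#.
So the chord is B#-D#-F##, a minor triad.

B# D# F##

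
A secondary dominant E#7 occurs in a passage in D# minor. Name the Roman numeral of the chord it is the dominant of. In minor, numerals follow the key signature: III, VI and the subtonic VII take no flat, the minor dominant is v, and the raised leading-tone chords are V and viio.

The chord is a dominant seventh chord on E#.
A dominant resolves down a perfect fifth: E# → A#. In D# minor, A# is scale degree 5, i.e. V.

V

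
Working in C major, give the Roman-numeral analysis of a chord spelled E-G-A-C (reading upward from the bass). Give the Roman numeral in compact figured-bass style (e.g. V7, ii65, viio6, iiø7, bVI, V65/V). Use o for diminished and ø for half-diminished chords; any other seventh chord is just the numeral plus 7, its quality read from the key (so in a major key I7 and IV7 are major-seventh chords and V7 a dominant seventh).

Stacked in thirds the chord is A-C-E-G: a minor seventh chord on A.
A is scale degree 6 in C major, and a minor seventh chord on that degree is written vi7.
With E in the bass the chord is in second inversion, so the figured bass is 43.

vi43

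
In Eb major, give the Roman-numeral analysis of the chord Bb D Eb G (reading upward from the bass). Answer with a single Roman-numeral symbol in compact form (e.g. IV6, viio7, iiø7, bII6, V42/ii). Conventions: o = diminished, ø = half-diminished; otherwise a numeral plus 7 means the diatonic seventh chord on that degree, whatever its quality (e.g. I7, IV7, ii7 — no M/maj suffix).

Stacked in thirds the chord is Eb-G-Bb-D: a major seventh chord on Eb.
Eb is scale degree 1 in Eb major, and a major seventh chord on that degree is written I7.
With Bb in the bass the chord is in second inversion, so the figured bass is 43.

I43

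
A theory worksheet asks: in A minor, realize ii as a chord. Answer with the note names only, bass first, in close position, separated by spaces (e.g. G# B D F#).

B D F#

ii is the minor supertonic, borrowed from the parallel major (the Dorian ii). In A minor that root is B.
So the chord is B-D-F#, a minor triad.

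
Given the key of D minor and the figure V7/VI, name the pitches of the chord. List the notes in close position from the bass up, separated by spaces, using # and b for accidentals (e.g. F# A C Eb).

F A C Eb

The slash means an applied dominant: we want the dominant of VI. In D minor, VI is Bb major, and its dominant is built on F.
Building a dominant seventh chord on F gives F-A-C-Eb.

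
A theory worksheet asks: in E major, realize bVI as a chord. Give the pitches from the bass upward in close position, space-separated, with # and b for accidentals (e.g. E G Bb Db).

C E G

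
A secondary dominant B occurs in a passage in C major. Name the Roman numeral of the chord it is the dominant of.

iii

The chord is a major triad on B.
A dominant resolves down a perfect fifth: B → E. In C major, E is scale degree 3, i.e. iii.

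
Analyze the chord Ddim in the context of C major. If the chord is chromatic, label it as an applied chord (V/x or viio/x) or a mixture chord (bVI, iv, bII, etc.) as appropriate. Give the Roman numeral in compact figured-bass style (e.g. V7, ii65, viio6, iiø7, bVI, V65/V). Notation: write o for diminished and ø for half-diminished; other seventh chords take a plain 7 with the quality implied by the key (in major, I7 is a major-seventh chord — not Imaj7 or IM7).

Stacked in thirds the chord is D-F-Ab: a diminished triad on D.
D is the second degree of C major. This is the diminished supertonic triad, borrowed from the parallel minor.

iio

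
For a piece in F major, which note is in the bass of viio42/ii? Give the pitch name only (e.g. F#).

The applied chord viio42/ii is rooted on F#: F#-A-C-Eb.
The figure 42 means third inversion — the seventh is in the bass.

Eb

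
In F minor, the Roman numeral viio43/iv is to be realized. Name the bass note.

Eb

The applied chord viio43/iv is rooted on A: A-C-Eb-Gb.
The figure 43 means second inversion — the fifth is in the bass.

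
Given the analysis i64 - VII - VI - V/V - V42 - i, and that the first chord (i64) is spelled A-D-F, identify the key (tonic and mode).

The chord Dm/A is a minor triad rooted on D; its label is i64.
If D is scale degree 1 and the mode makes that degree carry a minor triad, the tonic is D and the mode is minor.

D minor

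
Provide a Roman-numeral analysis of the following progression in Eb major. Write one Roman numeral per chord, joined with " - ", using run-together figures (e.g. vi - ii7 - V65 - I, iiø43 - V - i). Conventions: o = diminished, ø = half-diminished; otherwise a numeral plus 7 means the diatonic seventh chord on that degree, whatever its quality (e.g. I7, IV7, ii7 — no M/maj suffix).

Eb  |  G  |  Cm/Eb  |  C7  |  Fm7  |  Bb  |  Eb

I - V/vi - vi6 - V7/ii - ii7 - V - I

Eb has root Eb, degree 1 in Eb major, so I.
G: a major triad on G, the applied dominant of vi → V/vi.
Cm/Eb: minor triad on C = scale degree 6 → vi6.
C7: chromatic; C is V of ii, so V7/ii.
Fm7: root F is the supertonic; minor seventh chord there is ii7.
Bb has root Bb, degree 5 in Eb major, so V.
Eb: root Eb is the tonic; major triad there is I.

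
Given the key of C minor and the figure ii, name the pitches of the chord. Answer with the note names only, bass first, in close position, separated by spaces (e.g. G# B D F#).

Scale degree 2 in C minor is D; here the chord built on it is altered to a minor triad. ii is the minor supertonic, borrowed from the parallel major (the Dorian ii).
So the chord is D-F-A, a minor triad.

D F A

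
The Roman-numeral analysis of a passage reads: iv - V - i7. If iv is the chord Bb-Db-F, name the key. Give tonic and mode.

F minor

The anchor chord is a minor triad on Bb, labeled iv.
iv on Bb implies Bb is the subdominant; that puts the tonic at F, and the lowercase numeral fits minor mode.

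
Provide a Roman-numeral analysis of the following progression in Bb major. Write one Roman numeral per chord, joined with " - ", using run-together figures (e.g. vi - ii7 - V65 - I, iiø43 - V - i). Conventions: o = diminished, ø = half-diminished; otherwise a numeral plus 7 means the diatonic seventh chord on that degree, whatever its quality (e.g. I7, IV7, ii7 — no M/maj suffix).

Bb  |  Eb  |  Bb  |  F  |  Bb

Bb: root Bb is the tonic; major triad there is I.
Eb has root Eb, degree 4 in Bb major, so IV.
Bb: major triad on Bb = scale degree 1 → I.
F has root F, degree 5 in Bb major, so V.
Bb: root Bb is the tonic; major triad there is I.

I - IV - I - V - I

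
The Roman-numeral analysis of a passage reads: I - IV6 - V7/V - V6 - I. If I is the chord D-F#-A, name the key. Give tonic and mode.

The chord D is a major triad rooted on D; its label is I.
If D is scale degree 1 and the mode makes that degree carry a major triad, the tonic is D and the mode is major.

D major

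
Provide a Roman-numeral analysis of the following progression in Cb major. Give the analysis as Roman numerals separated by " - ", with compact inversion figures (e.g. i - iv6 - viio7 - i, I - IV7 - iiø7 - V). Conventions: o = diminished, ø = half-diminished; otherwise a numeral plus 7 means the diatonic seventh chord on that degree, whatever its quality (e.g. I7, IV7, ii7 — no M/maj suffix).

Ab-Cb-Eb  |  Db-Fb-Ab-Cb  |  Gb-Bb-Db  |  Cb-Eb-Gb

Ab-Cb-Eb: root Ab is the submediant; minor triad there is vi.
Db-Fb-Ab-Cb has root Db, degree 2 in Cb major, so ii7.
Gb-Bb-Db: root Gb is the dominant; major triad there is V.
Cb-Eb-Gb: root Cb is the tonic; major triad there is I.

vi - ii7 - V - I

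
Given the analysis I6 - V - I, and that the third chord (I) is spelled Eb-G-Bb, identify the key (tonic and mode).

Eb major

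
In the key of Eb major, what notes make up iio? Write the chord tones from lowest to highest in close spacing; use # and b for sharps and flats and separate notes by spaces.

iio is the diminished supertonic triad, borrowed from the parallel minor. In Eb major that root is F.
So the chord is F-Ab-Cb.

F Ab Cb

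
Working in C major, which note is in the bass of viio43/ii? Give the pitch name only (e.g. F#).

G

The applied chord viio43/ii is rooted on C#: C#-E-G-Bb.
The figure 43 means second inversion — the fifth is in the bass.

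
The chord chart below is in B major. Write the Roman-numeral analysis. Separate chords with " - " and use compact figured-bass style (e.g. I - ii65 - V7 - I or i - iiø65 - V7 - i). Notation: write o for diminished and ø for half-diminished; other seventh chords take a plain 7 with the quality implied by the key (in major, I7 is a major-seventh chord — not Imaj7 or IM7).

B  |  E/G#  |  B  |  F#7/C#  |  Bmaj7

I - IV6 - I - V43 - I7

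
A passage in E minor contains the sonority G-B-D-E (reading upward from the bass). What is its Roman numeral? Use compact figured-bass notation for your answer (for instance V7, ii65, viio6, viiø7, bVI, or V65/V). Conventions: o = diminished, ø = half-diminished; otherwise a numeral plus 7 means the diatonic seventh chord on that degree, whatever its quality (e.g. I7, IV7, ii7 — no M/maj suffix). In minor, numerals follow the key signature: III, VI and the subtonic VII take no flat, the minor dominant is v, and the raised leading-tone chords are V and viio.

i65

The pitches E-G-B-D form a minor seventh chord rooted on E.
E is scale degree 1 in E minor, and a minor seventh chord on that degree is written i7.
With G in the bass the chord is in first inversion, so the figured bass is 65.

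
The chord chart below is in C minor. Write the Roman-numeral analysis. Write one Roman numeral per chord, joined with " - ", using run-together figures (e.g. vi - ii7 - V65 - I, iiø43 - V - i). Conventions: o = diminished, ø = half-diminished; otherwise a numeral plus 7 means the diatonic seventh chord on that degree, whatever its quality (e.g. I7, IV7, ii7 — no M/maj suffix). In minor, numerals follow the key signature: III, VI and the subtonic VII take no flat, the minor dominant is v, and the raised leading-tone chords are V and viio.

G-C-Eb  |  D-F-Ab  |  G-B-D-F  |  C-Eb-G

G-C-Eb has root C, degree 1 in C minor, so i64.
D-F-Ab has root D, degree 2 in C minor, so iio.
G-B-D-F: root G is the dominant; dominant seventh chord there is V7.
C-Eb-G: root C is the tonic; minor triad there is i.

i64 - iio - V7 - i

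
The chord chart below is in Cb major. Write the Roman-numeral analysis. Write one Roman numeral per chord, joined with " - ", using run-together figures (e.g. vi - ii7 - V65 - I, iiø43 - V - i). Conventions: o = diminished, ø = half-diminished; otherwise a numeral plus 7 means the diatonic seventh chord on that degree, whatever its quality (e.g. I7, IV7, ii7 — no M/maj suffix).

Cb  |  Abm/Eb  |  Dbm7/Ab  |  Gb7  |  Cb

I - vi64 - ii43 - V7 - I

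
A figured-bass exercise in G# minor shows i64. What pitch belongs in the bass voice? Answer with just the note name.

D#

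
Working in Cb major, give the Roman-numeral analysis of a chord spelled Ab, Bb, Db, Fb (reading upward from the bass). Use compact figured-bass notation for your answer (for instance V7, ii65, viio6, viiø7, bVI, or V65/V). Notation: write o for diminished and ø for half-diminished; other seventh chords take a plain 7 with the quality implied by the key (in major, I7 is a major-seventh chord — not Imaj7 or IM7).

viiø42

The pitches Bb-Db-Fb-Ab form a half-diminished seventh chord rooted on Bb.
Bb is scale degree 7 in Cb major, and a half-diminished seventh chord on that degree is written viiø7.
With Ab in the bass the chord is in third inversion, so the figured bass is 42.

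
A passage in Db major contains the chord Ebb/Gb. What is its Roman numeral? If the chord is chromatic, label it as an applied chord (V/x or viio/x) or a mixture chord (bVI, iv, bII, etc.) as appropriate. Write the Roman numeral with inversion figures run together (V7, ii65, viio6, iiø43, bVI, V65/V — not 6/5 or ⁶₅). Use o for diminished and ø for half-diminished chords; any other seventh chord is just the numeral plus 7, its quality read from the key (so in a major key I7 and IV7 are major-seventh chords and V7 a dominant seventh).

bII6

The pitches Ebb-Gb-Bbb form a major triad rooted on Ebb.
Ebb is the lowered second degree of Db major (diatonic 2 would be Eb). This is the Neapolitan sixth — a major triad on the lowered second degree, here in its customary first inversion.
With Gb in the bass the chord is in first inversion, so the figured bass is 6.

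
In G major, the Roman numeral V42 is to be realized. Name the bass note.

V in G major has root D; the chord is D-F#-A-C.
The figure 42 means third inversion — the seventh is in the bass.

C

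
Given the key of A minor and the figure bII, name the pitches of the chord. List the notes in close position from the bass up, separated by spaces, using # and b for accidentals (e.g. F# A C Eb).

Scale degree 2 in A minor is B; lowering it a half step gives Bb. bII is the Neapolitan chord — a major triad on the lowered second degree.
So the chord is Bb-D-F, a major triad.

Bb D F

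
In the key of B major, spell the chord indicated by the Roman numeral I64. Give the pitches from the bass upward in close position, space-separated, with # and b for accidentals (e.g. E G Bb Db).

F# B D#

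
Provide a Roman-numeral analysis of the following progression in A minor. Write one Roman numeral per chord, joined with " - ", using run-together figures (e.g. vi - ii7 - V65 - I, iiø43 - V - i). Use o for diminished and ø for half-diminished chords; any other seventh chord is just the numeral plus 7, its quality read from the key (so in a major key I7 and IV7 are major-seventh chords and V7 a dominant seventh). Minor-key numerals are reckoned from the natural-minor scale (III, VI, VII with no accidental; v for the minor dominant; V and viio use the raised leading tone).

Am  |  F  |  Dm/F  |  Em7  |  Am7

i - VI - iv6 - v7 - i7

Am has root A, degree 1 in A minor, so i.
F: root F is the submediant; major triad there is VI.
Dm/F: root D is the subdominant; minor triad there is iv6.
Em7 has root E, degree 5 in A minor, so v7.
Am7 has root A, degree 1 in A minor, so i7.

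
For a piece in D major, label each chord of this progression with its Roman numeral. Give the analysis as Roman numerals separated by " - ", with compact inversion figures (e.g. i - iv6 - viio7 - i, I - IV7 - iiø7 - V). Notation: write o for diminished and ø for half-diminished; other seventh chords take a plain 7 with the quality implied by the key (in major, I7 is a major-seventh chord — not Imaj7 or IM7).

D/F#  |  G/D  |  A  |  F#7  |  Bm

D/F#: major triad on D = scale degree 1 → I6.
G/D has root G, degree 4 in D major, so IV64.
A: root A is the dominant; major triad there is V.
F#7: chromatic; F# is V of vi, so V7/vi.
Bm: root B is the submediant; minor triad there is vi.

I6 - IV64 - V - V7/vi - vi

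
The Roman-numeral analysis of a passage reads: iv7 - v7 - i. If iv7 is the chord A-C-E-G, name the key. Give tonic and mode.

The anchor chord is a minor seventh chord on A, labeled iv7.
If A is scale degree 4 and the mode makes that degree carry a minor seventh chord, the tonic is E and the mode is minor.

E minor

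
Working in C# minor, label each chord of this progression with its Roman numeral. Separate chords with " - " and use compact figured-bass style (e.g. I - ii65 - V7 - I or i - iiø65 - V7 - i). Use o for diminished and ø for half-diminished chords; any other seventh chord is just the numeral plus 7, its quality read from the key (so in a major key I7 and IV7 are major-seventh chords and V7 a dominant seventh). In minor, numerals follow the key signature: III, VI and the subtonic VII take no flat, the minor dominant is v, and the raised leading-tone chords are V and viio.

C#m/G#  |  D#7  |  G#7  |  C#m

i64 - V7/V - V7 - i

C#m/G#: root C# is the tonic; minor triad there is i64.
D#7: chromatic; D# is V of V, so V7/V.
G#7 has root G#, degree 5 in C# minor, so V7.
C#m: root C# is the tonic; minor triad there is i.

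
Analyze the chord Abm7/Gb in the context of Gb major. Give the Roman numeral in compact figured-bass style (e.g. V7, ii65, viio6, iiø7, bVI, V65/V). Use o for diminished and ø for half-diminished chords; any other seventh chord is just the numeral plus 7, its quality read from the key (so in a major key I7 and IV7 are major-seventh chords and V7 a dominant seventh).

ii42

The pitches Ab-Cb-Eb-Gb form a minor seventh chord rooted on Ab.
Ab is scale degree 2 in Gb major, and a minor seventh chord on that degree is written ii7.
With Gb in the bass the chord is in third inversion, so the figured bass is 42.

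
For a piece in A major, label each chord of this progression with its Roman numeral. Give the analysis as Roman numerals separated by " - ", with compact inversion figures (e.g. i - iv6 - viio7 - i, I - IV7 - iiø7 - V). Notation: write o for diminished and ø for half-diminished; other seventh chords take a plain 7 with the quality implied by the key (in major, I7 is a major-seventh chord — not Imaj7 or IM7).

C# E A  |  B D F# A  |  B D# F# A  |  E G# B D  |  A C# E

C#-E-A has root A, degree 1 in A major, so I6.
B-D-F#-A: root B is the supertonic; minor seventh chord there is ii7.
B-D#-F#-A: chromatic; B is V of V, so V7/V.
E-G#-B-D: root E is the dominant; dominant seventh chord there is V7.
A-C#-E: root A is the tonic; major triad there is I.

I6 - ii7 - V7/V - V7 - I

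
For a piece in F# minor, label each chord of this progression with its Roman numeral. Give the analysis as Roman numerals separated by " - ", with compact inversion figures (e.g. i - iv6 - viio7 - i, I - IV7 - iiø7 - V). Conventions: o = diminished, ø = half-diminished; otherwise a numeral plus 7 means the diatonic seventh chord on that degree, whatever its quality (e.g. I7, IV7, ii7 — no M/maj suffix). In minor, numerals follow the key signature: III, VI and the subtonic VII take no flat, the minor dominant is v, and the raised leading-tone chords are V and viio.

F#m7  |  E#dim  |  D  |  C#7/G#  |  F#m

F#m7 has root F#, degree 1 in F# minor, so i7.
E#dim has root E#, degree 7 in F# minor, so viio.
D has root D, degree 6 in F# minor, so VI.
C#7/G#: root C# is the dominant; dominant seventh chord there is V43.
F#m: minor triad on F# = scale degree 1 → i.

i7 - viio - VI - V43 - i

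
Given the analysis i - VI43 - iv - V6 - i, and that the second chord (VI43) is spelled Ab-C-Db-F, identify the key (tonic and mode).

F minor

The anchor chord is a major seventh chord on Db, labeled VI43.
If Db is scale degree 6 and the mode makes that degree carry a major seventh chord, the tonic is F and the mode is minor.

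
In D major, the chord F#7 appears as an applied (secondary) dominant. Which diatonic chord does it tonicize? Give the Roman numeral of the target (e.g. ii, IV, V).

vi

The chord is a dominant seventh chord on F#.
A dominant resolves down a perfect fifth: F# → B. In D major, B is scale degree 6, i.e. vi.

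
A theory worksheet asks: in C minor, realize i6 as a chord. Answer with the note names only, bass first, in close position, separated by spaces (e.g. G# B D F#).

Eb G C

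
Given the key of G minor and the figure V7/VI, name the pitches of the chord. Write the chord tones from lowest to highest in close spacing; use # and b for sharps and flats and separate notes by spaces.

Bb D F Ab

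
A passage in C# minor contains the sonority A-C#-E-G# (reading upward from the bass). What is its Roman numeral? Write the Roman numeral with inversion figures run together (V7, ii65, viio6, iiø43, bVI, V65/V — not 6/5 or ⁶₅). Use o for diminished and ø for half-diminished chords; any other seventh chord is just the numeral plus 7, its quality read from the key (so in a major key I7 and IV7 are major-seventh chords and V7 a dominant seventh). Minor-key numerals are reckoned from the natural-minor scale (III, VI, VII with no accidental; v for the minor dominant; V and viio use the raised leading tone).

The pitches A-C#-E-G# form a major seventh chord rooted on A.
A is scale degree 6 in C# minor, and a major seventh chord on that degree is written VI7.

VI7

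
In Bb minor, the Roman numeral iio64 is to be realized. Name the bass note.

Gb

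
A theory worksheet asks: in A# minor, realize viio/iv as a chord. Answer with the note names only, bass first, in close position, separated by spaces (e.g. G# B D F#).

C## E# G#

The slash marks an applied leading-tone chord: viio of iv. In A# minor, iv is D#, so the leading tone to it is C##, a half step below.
Building a diminished triad on C## gives C##-E#-G#.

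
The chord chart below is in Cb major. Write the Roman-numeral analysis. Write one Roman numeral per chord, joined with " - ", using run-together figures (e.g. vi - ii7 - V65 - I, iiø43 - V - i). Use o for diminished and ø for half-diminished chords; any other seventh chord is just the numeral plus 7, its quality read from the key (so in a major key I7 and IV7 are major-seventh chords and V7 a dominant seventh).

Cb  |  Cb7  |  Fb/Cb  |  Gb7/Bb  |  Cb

Cb: major triad on Cb = scale degree 1 → I.
Cb7: a dominant seventh chord on Cb, the applied dominant of IV → V7/IV.
Fb/Cb: root Fb is the subdominant; major triad there is IV64.
Gb7/Bb: root Gb is the dominant; dominant seventh chord there is V65.
Cb has root Cb, degree 1 in Cb major, so I.

I - V7/IV - IV64 - V65 - I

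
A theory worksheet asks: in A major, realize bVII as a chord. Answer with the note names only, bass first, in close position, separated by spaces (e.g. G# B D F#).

G B D

Scale degree 7 in A major is G#; lowering it a half step gives G. bVII is a major triad on the lowered seventh degree (the subtonic), borrowed from the parallel minor.
So the chord is G-B-D, a major triad.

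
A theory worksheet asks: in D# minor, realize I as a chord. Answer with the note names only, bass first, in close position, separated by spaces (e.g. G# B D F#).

Scale degree 1 in D# minor is D#; here the chord built on it is altered to a major triad. I is the major tonic (Picardy third), borrowed from the parallel major.
So the chord is D#-F##-A#.

D# F## A#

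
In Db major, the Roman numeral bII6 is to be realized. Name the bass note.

bII in Db major has root Ebb; the chord is Ebb-Gb-Bbb.
The figure 6 means first inversion — the third is in the bass.

Gb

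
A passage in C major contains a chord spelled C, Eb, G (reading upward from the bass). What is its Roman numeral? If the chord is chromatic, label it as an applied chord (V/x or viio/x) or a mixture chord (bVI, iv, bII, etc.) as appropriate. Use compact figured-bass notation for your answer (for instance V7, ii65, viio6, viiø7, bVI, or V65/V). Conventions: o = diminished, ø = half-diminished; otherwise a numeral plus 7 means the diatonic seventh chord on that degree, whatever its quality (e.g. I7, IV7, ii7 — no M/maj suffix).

i

Stacked in thirds the chord is C-Eb-G: a minor triad on C.
C is the first degree of C major. This is the minor tonic, borrowed from the parallel minor.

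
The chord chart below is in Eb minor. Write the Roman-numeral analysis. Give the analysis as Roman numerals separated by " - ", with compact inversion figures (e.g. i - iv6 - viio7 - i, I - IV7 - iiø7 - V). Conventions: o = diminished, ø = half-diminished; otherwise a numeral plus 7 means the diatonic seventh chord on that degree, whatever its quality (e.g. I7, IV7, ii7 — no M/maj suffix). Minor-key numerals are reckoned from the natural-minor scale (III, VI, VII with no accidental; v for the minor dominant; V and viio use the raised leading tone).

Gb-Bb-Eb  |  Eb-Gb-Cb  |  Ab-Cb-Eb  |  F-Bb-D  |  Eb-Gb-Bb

Gb-Bb-Eb: minor triad on Eb = scale degree 1 → i6.
Eb-Gb-Cb has root Cb, degree 6 in Eb minor, so VI6.
Ab-Cb-Eb has root Ab, degree 4 in Eb minor, so iv.
F-Bb-D: root Bb is the dominant; major triad there is V64.
Eb-Gb-Bb: minor triad on Eb = scale degree 1 → i.

i6 - VI6 - iv - V64 - i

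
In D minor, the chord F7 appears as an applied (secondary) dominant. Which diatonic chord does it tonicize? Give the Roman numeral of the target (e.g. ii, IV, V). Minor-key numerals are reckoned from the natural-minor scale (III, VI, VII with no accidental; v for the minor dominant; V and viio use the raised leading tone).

VI

The chord is a dominant seventh chord on F.
A dominant resolves down a perfect fifth: F → Bb. In D minor, Bb is scale degree 6, i.e. VI.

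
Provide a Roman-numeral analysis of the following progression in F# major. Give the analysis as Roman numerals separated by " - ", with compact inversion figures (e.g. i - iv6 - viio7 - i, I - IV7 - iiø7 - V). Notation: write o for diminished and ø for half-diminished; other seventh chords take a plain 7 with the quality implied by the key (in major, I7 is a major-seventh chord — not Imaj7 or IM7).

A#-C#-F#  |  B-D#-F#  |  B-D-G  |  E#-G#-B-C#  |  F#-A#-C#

A#-C#-F#: root F# is the tonic; major triad there is I6.
B-D#-F#: root B is the subdominant; major triad there is IV.
B-D-G is non-diatonic — a major triad on the lowered supertonic (G): the Neapolitan sixth, bII6 (third, B, in the bass — hence the 6).
E#-G#-B-C#: root C# is the dominant; dominant seventh chord there is V65.
F#-A#-C# has root F#, degree 1 in F# major, so I.

I6 - IV - bII6 - V65 - I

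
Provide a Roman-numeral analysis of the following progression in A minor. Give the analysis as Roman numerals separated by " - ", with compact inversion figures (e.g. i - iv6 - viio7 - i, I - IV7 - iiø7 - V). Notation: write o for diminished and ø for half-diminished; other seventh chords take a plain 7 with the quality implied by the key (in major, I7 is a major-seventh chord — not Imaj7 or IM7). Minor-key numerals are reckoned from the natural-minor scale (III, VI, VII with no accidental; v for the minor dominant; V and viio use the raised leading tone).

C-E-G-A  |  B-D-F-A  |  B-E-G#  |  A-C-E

i65 - iiø7 - V64 - i

C-E-G-A has root A, degree 1 in A minor, so i65.
B-D-F-A: half-diminished seventh chord on B = scale degree 2 → iiø7.
B-E-G#: root E is the dominant; major triad there is V64.
A-C-E: root A is the tonic; minor triad there is i.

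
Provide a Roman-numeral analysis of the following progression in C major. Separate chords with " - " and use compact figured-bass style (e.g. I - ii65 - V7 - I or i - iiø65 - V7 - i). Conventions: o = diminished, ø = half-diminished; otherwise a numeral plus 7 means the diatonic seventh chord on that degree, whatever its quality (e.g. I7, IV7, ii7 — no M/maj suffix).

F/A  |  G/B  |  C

IV6 - V6 - I

F/A: root F is the subdominant; major triad there is IV6.
G/B: major triad on G = scale degree 5 → V6.
C: root C is the tonic; major triad there is I.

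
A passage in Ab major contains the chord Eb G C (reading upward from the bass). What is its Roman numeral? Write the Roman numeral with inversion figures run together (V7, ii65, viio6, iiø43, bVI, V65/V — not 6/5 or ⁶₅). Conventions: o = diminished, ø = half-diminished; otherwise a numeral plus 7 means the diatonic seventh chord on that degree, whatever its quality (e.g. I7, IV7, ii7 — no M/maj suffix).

iii6

Stacked in thirds the chord is C-Eb-G: a minor triad on C.
C is scale degree 3 in Ab major, and a minor triad on that degree is written iii.
With Eb in the bass the chord is in first inversion, so the figured bass is 6.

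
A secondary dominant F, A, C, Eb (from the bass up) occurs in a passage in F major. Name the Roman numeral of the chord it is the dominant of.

IV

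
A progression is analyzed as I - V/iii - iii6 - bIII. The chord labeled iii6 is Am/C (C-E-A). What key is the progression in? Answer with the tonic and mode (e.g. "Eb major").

F major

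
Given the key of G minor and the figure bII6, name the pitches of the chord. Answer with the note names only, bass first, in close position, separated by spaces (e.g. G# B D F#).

C Eb Ab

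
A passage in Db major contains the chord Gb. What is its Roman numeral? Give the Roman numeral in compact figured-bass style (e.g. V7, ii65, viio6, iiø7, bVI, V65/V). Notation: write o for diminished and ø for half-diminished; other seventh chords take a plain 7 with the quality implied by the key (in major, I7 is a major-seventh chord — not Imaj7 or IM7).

The pitches Gb-Bb-Db form a major triad rooted on Gb.
In Db major, Gb is the subdominant; the diatonic major triad there is IV.

IV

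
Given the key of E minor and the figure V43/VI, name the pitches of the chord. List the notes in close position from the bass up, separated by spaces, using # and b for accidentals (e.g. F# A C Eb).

D F G B

V43/VI is a secondary dominant — the dominant seventh of VI. VI in E minor is C, so the applied chord's root is G, a perfect fifth above.
Building a dominant seventh chord on G gives G-B-D-F.
The figured bass 43 indicates second inversion, placing the fifth (D) in the bass: D-F-G-B.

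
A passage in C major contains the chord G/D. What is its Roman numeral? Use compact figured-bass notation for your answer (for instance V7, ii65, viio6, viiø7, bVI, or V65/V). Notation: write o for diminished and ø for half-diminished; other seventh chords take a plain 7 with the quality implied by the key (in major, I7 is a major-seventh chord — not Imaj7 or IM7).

Stacked in thirds the chord is G-B-D: a major triad on G.
G is scale degree 5 in C major, and a major triad on that degree is written V.
With D in the bass the chord is in second inversion, so the figured bass is 64.

V64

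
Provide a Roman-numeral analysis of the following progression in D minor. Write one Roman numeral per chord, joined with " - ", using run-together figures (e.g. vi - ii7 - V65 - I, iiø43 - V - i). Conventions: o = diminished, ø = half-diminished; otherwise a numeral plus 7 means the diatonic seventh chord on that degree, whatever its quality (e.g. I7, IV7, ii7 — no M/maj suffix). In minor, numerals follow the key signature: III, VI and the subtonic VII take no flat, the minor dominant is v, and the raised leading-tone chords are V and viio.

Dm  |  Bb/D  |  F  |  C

i - VI6 - III - VII

Dm: root D is the tonic; minor triad there is i.
Bb/D has root Bb, degree 6 in D minor, so VI6.
F has root F, degree 3 in D minor, so III.
C: root C is the subtonic; major triad there is VII.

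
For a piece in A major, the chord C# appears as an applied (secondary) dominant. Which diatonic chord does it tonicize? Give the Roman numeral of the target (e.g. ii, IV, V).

The chord is a major triad on C#.
A dominant resolves down a perfect fifth: C# → F#. In A major, F# is scale degree 6, i.e. vi.

vi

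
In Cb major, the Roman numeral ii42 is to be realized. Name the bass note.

Cb

ii in Cb major has root Db; the chord is Db-Fb-Ab-Cb.
The figure 42 means third inversion — the seventh is in the bass.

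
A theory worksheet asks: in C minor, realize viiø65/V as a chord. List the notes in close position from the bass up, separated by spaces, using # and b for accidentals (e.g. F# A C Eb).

A C E F#

The slash marks an applied leading-tone chord: viio of V. In C minor, V is G, so the leading tone to it is F#, a half step below.
Building a half-diminished seventh chord on F# gives F#-A-C-E.
With the 65 figure the chord is in first inversion; from the bass A upward in close position it reads A-C-E-F#.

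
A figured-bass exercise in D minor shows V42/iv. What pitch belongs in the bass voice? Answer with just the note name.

The applied chord V42/iv is rooted on D: D-F#-A-C.
The figure 42 means third inversion — the seventh is in the bass.

C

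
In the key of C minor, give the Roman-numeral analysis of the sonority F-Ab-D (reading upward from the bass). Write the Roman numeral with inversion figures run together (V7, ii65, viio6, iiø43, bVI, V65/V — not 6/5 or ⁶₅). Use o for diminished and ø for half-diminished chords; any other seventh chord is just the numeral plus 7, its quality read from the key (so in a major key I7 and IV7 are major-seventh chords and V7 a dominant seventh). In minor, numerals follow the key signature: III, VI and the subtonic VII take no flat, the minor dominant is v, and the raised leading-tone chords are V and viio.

iio6

Stacked in thirds the chord is D-F-Ab: a diminished triad on D.
D is scale degree 2 in C minor, and a diminished triad on that degree is written iio.
With F in the bass the chord is in first inversion, so the figured bass is 6.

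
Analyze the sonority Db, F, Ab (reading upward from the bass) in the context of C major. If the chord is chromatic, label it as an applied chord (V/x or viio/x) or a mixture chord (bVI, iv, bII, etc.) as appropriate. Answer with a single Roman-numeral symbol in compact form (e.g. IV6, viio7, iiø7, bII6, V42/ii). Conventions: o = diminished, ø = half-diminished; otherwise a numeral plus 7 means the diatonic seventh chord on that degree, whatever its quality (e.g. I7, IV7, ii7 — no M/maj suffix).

Stacked in thirds the chord is Db-F-Ab: a major triad on Db.
Db is the lowered second degree of C major (diatonic 2 would be D). This is the Neapolitan chord — a major triad on the lowered second degree.

bII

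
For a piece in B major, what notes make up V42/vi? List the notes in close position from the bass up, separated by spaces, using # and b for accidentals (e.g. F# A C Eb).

V42/vi is a secondary dominant — the dominant seventh of vi. vi in B major is G#, so the applied chord's root is D#, a perfect fifth above.
Building a dominant seventh chord on D# gives D#-F##-A#-C#.
With the 42 figure the chord is in third inversion; from the bass C# upward in close position it reads C#-D#-F##-A#.

C# D# F## A#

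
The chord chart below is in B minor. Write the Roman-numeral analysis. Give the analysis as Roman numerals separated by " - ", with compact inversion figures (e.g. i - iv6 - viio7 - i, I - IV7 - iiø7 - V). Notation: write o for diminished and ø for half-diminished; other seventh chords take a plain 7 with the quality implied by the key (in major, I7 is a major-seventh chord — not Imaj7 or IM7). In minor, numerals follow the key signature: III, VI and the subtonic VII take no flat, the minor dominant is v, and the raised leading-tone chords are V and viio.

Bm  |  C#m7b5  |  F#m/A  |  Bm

i - iiø7 - v6 - i

Bm: root B is the tonic; minor triad there is i.
C#m7b5 has root C#, degree 2 in B minor, so iiø7.
F#m/A: root F# is the dominant; minor triad there is v6.
Bm has root B, degree 1 in B minor, so i.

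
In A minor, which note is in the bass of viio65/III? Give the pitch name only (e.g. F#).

D

The applied chord viio65/III is rooted on B: B-D-F-Ab.
The figure 65 means first inversion — the third is in the bass.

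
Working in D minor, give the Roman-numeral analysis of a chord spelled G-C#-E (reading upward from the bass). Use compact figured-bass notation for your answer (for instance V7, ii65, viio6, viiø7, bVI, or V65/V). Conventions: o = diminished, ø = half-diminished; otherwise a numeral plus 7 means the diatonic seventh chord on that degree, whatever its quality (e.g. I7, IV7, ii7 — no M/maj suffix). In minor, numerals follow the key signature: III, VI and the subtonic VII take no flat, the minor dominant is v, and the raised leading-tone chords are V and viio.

viio64

The pitches C#-E-G form a diminished triad rooted on C#.
In D minor, C# is the leading tone; the diatonic diminished triad there is viio.
With G in the bass the chord is in second inversion, so the figured bass is 64.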